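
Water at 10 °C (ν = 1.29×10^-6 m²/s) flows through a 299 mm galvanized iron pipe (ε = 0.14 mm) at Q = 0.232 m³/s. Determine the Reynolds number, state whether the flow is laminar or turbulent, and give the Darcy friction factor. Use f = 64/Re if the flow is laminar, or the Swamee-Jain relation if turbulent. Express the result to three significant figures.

V = 4Q/(πD²) = 3.304 m/s
Re = VD/ν = 3.304·0.299/1.29×10^-6 = 7.66×10^5
Re > 4000 → turbulent; ε/D = 4.68×10^-4
Swamee-Jain: f = 0.01724

Re ≈ 7.66×10^5; turbulent; f ≈ 0.0172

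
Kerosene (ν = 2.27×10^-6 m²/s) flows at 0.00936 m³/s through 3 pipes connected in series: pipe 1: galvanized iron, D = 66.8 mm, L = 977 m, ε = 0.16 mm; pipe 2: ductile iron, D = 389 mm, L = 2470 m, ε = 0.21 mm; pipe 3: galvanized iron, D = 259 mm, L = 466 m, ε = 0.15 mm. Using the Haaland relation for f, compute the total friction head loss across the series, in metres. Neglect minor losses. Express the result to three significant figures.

H ≈ 140 m

Pipe 1: V = 2.671 m/s, Re = 7.86×10^4, ε/D = 0.00240, f = 0.02632, h_1 = f(L/D)V²/2g = 140.0 m
Pipe 2: V = 0.07876 m/s, Re = 1.35×10^4, ε/D = 5.40×10^-4, f = 0.02928, h_2 = f(L/D)V²/2g = 0.05877 m
Pipe 3: V = 0.1777 m/s, Re = 2.03×10^4, ε/D = 5.79×10^-4, f = 0.02673, h_3 = f(L/D)V²/2g = 0.07738 m
Series → Q common, losses add: H = Σh = 140.1 m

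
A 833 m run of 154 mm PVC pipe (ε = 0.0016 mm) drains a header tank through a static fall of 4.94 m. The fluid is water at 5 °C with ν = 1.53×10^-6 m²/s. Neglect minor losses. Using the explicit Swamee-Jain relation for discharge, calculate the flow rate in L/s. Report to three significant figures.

Q ≈ 18.6 L/s

Swamee-Jain (Type II): Q = -0.965·√(gD⁵h_f/L)·ln[ε/(3.7D) + √(3.17ν²L/(gD³h_f))]
√(gD⁵h_f/L) = √(9.81·0.154⁵·4.94/833) = 0.002245
ε/(3.7D) = 2.81×10^-6; √(3.17ν²L/(gD³h_f)) = 1.87×10^-4
Q = -0.965·0.002245·ln(1.897×10^-4) = 0.01856 m³/s
Check: V = 0.997 m/s, Re = 1.00×10^5, f = 0.01791, h_f = 4.91 m ≈ 4.94 m ✓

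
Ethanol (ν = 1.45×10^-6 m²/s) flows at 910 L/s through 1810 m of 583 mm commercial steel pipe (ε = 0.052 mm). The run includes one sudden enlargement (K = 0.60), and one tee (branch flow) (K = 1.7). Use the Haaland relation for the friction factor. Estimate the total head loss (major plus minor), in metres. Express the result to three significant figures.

H_L ≈ 25.0 m

V = 4Q/(πD²) = 3.409 m/s; V²/2g = 0.5923 m
Re = 1.37×10^6, ε/D = 8.92×10^-5 → f = 0.01284 (Haaland)
Major: h_f = f(L/D)·V²/2g = 0.01284·3105·0.5923 = 23.61 m
Minor: ΣK = 2.30; h_m = ΣK·V²/2g = 1.362 m
Total H_L = 23.61 + 1.362 = 24.98 m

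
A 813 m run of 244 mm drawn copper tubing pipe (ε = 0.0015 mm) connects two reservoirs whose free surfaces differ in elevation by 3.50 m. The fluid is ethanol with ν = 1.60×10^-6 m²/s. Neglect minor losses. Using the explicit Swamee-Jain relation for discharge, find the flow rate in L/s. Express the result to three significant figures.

Q ≈ 52.8 L/s

Swamee-Jain (Type II): Q = -0.965·√(gD⁵h_f/L)·ln[ε/(3.7D) + √(3.17ν²L/(gD³h_f))]
√(gD⁵h_f/L) = √(9.81·0.244⁵·3.50/813) = 0.006044
ε/(3.7D) = 1.66×10^-6; √(3.17ν²L/(gD³h_f)) = 1.15×10^-4
Q = -0.965·0.006044·ln(1.167×10^-4) = 0.05282 m³/s
Check: V = 1.13 m/s, Re = 1.72×10^5, f = 0.01605, h_f = 3.48 m ≈ 3.50 m ✓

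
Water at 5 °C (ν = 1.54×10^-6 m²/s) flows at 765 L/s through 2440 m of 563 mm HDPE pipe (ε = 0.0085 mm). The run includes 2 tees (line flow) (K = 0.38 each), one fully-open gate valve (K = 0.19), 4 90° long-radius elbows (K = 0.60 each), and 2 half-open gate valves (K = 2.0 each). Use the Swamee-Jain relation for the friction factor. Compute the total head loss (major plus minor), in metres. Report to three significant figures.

V = 4Q/(πD²) = 3.073 m/s; V²/2g = 0.4813 m
Re = 1.12×10^6, ε/D = 1.51×10^-5 → f = 0.01177 (Swamee-Jain)
Major: h_f = f(L/D)·V²/2g = 0.01177·4334·0.4813 = 24.56 m
Minor: ΣK = 7.35; h_m = ΣK·V²/2g = 3.538 m
Total H_L = 24.56 + 3.538 = 28.10 m

H_L ≈ 28.1 m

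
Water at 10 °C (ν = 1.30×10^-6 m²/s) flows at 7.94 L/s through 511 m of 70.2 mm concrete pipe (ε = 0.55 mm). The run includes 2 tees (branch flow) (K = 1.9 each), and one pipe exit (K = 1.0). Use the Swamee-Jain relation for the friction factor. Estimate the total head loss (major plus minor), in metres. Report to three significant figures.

V = 4Q/(πD²) = 2.051 m/s; V²/2g = 0.2145 m
Re = 1.11×10^5, ε/D = 0.00783 → f = 0.03583 (Swamee-Jain)
Major: h_f = f(L/D)·V²/2g = 0.03583·7279·0.2145 = 55.94 m
Minor: ΣK = 4.80; h_m = ΣK·V²/2g = 1.030 m
Total H_L = 55.94 + 1.030 = 56.97 m

H_L ≈ 57.0 m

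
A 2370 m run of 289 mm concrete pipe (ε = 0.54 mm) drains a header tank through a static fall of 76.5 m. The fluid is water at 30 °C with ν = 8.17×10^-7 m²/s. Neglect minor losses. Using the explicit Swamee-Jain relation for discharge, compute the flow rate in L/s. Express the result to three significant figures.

Q ≈ 184 L/s

Swamee-Jain (Type II): Q = -0.965·√(gD⁵h_f/L)·ln[ε/(3.7D) + √(3.17ν²L/(gD³h_f))]
√(gD⁵h_f/L) = √(9.81·0.289⁵·76.5/2370) = 0.02527
ε/(3.7D) = 5.05×10^-4; √(3.17ν²L/(gD³h_f)) = 1.66×10^-5
Q = -0.965·0.02527·ln(5.216×10^-4) = 0.1843 m³/s
Check: V = 2.81 m/s, Re = 9.94×10^5, f = 0.02327, h_f = 76.8 m ≈ 76.5 m ✓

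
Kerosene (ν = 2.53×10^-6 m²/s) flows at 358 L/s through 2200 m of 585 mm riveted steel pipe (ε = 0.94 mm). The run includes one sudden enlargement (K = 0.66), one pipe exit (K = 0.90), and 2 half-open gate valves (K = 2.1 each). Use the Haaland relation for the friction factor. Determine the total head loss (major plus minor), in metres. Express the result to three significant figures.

V = 4Q/(πD²) = 1.332 m/s; V²/2g = 0.09042 m
Re = 3.08×10^5, ε/D = 0.00161 → f = 0.02276 (Haaland)
Major: h_f = f(L/D)·V²/2g = 0.02276·3761·0.09042 = 7.739 m
Minor: ΣK = 5.76; h_m = ΣK·V²/2g = 0.5208 m
Total H_L = 7.739 + 0.5208 = 8.260 m

H_L ≈ 8.26 m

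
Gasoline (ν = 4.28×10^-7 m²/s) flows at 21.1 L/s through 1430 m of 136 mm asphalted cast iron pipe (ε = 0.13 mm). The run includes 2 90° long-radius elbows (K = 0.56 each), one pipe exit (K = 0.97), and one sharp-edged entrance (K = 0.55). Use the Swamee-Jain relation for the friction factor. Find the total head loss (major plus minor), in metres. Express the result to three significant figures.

V = 4Q/(πD²) = 1.452 m/s; V²/2g = 0.1075 m
Re = 4.62×10^5, ε/D = 9.56×10^-4 → f = 0.02021 (Swamee-Jain)
Major: h_f = f(L/D)·V²/2g = 0.02021·10515·0.1075 = 22.85 m
Minor: ΣK = 2.64; h_m = ΣK·V²/2g = 0.2839 m
Total H_L = 22.85 + 0.2839 = 23.14 m

H_L ≈ 23.1 m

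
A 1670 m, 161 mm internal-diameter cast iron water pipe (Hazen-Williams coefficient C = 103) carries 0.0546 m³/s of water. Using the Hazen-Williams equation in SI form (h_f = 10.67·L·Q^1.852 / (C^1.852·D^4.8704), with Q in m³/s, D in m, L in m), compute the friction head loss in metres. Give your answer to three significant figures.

h_f = 10.67·1670·0.0546^1.852 / (103^1.852·0.161^4.8704) = 111.5 m

h_f ≈ 112 m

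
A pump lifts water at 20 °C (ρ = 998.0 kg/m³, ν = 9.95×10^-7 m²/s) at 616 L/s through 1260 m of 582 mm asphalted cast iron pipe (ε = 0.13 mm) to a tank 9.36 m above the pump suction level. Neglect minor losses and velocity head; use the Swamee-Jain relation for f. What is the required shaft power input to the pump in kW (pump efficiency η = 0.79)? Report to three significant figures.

V = 4Q/(πD²) = 2.316 m/s; Re = 1.35×10^6; ε/D = 2.23×10^-4; f = 0.01481
h_f = f(L/D)V²/2g = 8.759 m
Total head H = z + h_f = 9.36 + 8.759 = 18.12 m
P_hyd = ρgQH = 998.0·9.81·0.616·18.12 = 109.3 kW
P_shaft = P_hyd/η = 109.3/0.79 = 138.3 kW

P_shaft ≈ 138 kW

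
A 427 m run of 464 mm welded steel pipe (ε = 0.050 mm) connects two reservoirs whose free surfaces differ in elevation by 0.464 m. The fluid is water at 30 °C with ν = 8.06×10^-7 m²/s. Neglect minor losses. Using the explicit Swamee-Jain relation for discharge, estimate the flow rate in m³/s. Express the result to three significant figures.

Swamee-Jain (Type II): Q = -0.965·√(gD⁵h_f/L)·ln[ε/(3.7D) + √(3.17ν²L/(gD³h_f))]
√(gD⁵h_f/L) = √(9.81·0.464⁵·0.464/427) = 0.01514
ε/(3.7D) = 2.91×10^-5; √(3.17ν²L/(gD³h_f)) = 4.40×10^-5
Q = -0.965·0.01514·ln(7.310×10^-5) = 0.1392 m³/s
Check: V = 0.823 m/s, Re = 4.74×10^5, f = 0.01465, h_f = 0.465 m ≈ 0.464 m ✓

Q ≈ 0.139 m³/s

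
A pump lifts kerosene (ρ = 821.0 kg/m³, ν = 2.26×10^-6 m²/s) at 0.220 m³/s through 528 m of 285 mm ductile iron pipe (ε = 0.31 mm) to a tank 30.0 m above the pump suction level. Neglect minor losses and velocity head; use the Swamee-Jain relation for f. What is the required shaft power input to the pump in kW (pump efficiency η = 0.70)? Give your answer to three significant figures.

P_shaft ≈ 135 kW

V = 4Q/(πD²) = 3.449 m/s; Re = 4.35×10^5; ε/D = 0.00109; f = 0.02082
h_f = f(L/D)V²/2g = 23.38 m
Total head H = z + h_f = 30.0 + 23.38 = 53.38 m
P_hyd = ρgQH = 821.0·9.81·0.220·53.38 = 94.58 kW
P_shaft = P_hyd/η = 94.58/0.70 = 135.1 kW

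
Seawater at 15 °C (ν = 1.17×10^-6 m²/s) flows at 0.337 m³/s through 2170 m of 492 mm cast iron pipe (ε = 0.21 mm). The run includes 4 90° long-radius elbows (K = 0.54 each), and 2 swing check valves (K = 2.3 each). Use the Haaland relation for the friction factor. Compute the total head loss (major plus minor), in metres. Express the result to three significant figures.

V = 4Q/(πD²) = 1.773 m/s; V²/2g = 0.1601 m
Re = 7.45×10^5, ε/D = 4.27×10^-4 → f = 0.01680 (Haaland)
Major: h_f = f(L/D)·V²/2g = 0.01680·4411·0.1601 = 11.87 m
Minor: ΣK = 6.76; h_m = ΣK·V²/2g = 1.083 m
Total H_L = 11.87 + 1.083 = 12.95 m

H_L ≈ 13.0 m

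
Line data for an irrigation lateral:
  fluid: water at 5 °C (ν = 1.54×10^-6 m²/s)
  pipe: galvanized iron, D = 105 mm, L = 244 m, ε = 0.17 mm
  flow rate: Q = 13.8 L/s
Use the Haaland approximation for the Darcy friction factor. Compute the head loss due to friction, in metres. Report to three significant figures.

V = 4Q/(πD²) = 4·0.0138/(π·0.105²) = 1.594 m/s
Re = VD/ν = 1.594·0.105/1.54×10^-6 = 1.09×10^5 → turbulent
ε/D = 0.17/105 = 0.00162
Haaland: f = 0.02380
h_f = f(L/D)V²/(2g) = 0.02380·(244/0.105)·1.594²/(2·9.81) = 7.159 m

h_f ≈ 7.16 m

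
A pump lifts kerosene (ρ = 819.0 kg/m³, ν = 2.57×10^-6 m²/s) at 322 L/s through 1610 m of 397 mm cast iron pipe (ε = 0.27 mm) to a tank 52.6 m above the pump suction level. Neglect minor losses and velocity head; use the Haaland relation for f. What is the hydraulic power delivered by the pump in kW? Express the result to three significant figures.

P_hyd ≈ 204 kW

V = 4Q/(πD²) = 2.601 m/s; Re = 4.02×10^5; ε/D = 6.80×10^-4; f = 0.01879
h_f = f(L/D)V²/2g = 26.28 m
Total head H = z + h_f = 52.6 + 26.28 = 78.88 m
P_hyd = ρgQH = 819.0·9.81·0.322·78.88 = 204.1 kW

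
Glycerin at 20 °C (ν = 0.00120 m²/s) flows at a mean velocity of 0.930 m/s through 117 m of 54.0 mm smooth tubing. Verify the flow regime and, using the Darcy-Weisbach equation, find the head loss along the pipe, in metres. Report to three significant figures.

Re = VD/ν = 0.930·0.05400/0.00120 = 41.9 → laminar (Re < 2300)
f = 64/Re = 1.529
h_f = f(L/D)V²/(2g) = 1.529·(117/0.05400)·0.930²/(2·9.81) = 146.1 m

h_f ≈ 146 m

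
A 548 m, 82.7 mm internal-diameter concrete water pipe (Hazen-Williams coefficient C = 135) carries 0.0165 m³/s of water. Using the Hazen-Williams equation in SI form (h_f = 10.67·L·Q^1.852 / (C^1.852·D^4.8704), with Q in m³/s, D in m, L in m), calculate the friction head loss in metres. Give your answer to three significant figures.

h_f ≈ 62.0 m

h_f = 10.67·548·0.0165^1.852 / (135^1.852·0.0827^4.8704) = 62.02 m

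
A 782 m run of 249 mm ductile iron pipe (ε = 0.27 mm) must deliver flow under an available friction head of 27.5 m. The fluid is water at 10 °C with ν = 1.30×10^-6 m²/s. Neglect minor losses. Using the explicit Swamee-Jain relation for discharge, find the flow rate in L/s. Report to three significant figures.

Q ≈ 141 L/s

Swamee-Jain (Type II): Q = -0.965·√(gD⁵h_f/L)·ln[ε/(3.7D) + √(3.17ν²L/(gD³h_f))]
√(gD⁵h_f/L) = √(9.81·0.249⁵·27.5/782) = 0.01817
ε/(3.7D) = 2.93×10^-4; √(3.17ν²L/(gD³h_f)) = 3.17×10^-5
Q = -0.965·0.01817·ln(3.248×10^-4) = 0.1409 m³/s
Check: V = 2.89 m/s, Re = 5.54×10^5, f = 0.02066, h_f = 27.7 m ≈ 27.5 m ✓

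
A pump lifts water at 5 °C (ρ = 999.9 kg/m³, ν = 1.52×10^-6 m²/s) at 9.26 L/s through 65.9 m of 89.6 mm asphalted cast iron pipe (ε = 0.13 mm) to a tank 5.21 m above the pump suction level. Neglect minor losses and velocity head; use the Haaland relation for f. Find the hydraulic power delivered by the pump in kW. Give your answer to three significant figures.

P_hyd ≈ 0.647 kW

V = 4Q/(πD²) = 1.469 m/s; Re = 8.66×10^4; ε/D = 0.00145; f = 0.02368
h_f = f(L/D)V²/2g = 1.914 m
Total head H = z + h_f = 5.21 + 1.914 = 7.124 m
P_hyd = ρgQH = 999.9·9.81·0.00926·7.124 = 0.6471 kW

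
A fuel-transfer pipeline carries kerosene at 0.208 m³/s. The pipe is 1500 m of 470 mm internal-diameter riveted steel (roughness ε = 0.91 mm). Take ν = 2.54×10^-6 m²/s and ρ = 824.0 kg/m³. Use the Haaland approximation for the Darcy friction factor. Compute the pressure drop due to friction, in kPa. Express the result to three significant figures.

Δp ≈ 45.3 kPa

V = 4Q/(πD²) = 4·0.208/(π·0.470²) = 1.199 m/s
Re = VD/ν = 1.199·0.470/2.54×10^-6 = 2.22×10^5 → turbulent
ε/D = 0.91/470 = 0.00194
Haaland: f = 0.02399
h_f = f(L/D)V²/(2g) = 0.02399·(1500/0.470)·1.199²/(2·9.81) = 5.610 m
Δp = ρg·h_f = 824.0·9.81·5.610 = 45.34 kPa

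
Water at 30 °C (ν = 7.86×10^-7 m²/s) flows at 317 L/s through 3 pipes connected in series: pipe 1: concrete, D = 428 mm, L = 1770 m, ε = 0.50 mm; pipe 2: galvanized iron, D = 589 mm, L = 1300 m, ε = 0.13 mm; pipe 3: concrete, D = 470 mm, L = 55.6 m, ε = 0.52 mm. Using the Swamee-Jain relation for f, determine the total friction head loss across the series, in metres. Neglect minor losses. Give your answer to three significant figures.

Pipe 1: V = 2.203 m/s, Re = 1.20×10^6, ε/D = 0.00117, f = 0.02071, h_1 = f(L/D)V²/2g = 21.19 m
Pipe 2: V = 1.163 m/s, Re = 8.72×10^5, ε/D = 2.21×10^-4, f = 0.01511, h_2 = f(L/D)V²/2g = 2.300 m
Pipe 3: V = 1.827 m/s, Re = 1.09×10^6, ε/D = 0.00111, f = 0.02047, h_3 = f(L/D)V²/2g = 0.4120 m
Series → Q common, losses add: H = Σh = 23.90 m

H ≈ 23.9 m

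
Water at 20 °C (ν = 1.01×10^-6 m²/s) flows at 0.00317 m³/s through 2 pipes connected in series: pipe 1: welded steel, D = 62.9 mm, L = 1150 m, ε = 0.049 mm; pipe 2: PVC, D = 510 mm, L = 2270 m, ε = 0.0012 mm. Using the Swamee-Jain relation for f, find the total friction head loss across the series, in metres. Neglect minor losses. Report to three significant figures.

H ≈ 22.1 m

Pipe 1: V = 1.020 m/s, Re = 6.35×10^4, ε/D = 7.79×10^-4, f = 0.02274, h_1 = f(L/D)V²/2g = 22.06 m
Pipe 2: V = 0.01552 m/s, Re = 7840, ε/D = 2.35×10^-6, f = 0.03316, h_2 = f(L/D)V²/2g = 0.001812 m
Series → Q common, losses add: H = Σh = 22.06 m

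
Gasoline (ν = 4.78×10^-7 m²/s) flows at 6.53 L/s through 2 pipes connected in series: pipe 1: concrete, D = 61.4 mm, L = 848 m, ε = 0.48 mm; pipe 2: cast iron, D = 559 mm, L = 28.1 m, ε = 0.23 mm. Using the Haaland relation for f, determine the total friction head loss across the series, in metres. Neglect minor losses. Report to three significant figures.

H ≈ 121 m

Pipe 1: V = 2.205 m/s, Re = 2.83×10^5, ε/D = 0.00782, f = 0.03524, h_1 = f(L/D)V²/2g = 120.6 m
Pipe 2: V = 0.02661 m/s, Re = 3.11×10^4, ε/D = 4.11×10^-4, f = 0.02407, h_2 = f(L/D)V²/2g = 4.366×10^-5 m
Series → Q common, losses add: H = Σh = 120.6 m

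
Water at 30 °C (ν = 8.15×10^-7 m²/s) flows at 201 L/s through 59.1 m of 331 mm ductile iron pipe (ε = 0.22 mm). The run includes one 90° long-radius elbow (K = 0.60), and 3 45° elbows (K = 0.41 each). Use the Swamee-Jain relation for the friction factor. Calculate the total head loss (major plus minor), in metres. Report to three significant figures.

V = 4Q/(πD²) = 2.336 m/s; V²/2g = 0.2781 m
Re = 9.49×10^5, ε/D = 6.65×10^-4 → f = 0.01835 (Swamee-Jain)
Major: h_f = f(L/D)·V²/2g = 0.01835·178.5·0.2781 = 0.9111 m
Minor: ΣK = 1.83; h_m = ΣK·V²/2g = 0.5089 m
Total H_L = 0.9111 + 0.5089 = 1.420 m

H_L ≈ 1.42 m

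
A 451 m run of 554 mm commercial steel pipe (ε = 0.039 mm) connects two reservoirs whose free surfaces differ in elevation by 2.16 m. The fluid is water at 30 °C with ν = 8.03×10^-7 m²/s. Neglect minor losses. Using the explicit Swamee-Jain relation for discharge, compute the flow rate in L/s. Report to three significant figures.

Q ≈ 490 L/s

Swamee-Jain (Type II): Q = -0.965·√(gD⁵h_f/L)·ln[ε/(3.7D) + √(3.17ν²L/(gD³h_f))]
√(gD⁵h_f/L) = √(9.81·0.554⁵·2.16/451) = 0.04952
ε/(3.7D) = 1.90×10^-5; √(3.17ν²L/(gD³h_f)) = 1.60×10^-5
Q = -0.965·0.04952·ln(3.502×10^-5) = 0.4902 m³/s
Check: V = 2.03 m/s, Re = 1.40×10^6, f = 0.01265, h_f = 2.17 m ≈ 2.16 m ✓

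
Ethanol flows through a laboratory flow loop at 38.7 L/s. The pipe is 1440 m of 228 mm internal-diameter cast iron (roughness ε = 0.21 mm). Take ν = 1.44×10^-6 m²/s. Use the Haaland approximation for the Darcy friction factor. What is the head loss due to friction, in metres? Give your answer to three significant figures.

h_f ≈ 6.07 m

V = 4Q/(πD²) = 4·0.0387/(π·0.228²) = 0.9479 m/s
Re = VD/ν = 0.9479·0.228/1.44×10^-6 = 1.50×10^5 → turbulent
ε/D = 0.21/228 = 9.21×10^-4
Haaland: f = 0.02098
h_f = f(L/D)V²/(2g) = 0.02098·(1440/0.228)·0.9479²/(2·9.81) = 6.067 m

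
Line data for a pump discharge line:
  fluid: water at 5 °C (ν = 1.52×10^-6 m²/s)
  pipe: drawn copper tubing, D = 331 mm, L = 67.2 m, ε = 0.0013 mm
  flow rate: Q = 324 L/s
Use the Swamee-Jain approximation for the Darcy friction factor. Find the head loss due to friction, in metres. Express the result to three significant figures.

h_f ≈ 1.77 m

V = 4Q/(πD²) = 4·0.324/(π·0.331²) = 3.765 m/s
Re = VD/ν = 3.765·0.331/1.52×10^-6 = 8.20×10^5 → turbulent
ε/D = 0.0013/331 = 3.93×10^-6
Swamee-Jain: f = 0.01209
h_f = f(L/D)V²/(2g) = 0.01209·(67.2/0.331)·3.765²/(2·9.81) = 1.774 m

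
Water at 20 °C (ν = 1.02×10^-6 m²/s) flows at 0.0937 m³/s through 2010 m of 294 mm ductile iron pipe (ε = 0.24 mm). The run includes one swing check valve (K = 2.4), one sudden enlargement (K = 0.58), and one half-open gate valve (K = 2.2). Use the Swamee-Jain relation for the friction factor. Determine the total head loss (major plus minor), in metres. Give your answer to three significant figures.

H_L ≈ 13.6 m

V = 4Q/(πD²) = 1.380 m/s; V²/2g = 0.09710 m
Re = 3.98×10^5, ε/D = 8.16×10^-4 → f = 0.01968 (Swamee-Jain)
Major: h_f = f(L/D)·V²/2g = 0.01968·6837·0.09710 = 13.07 m
Minor: ΣK = 5.18; h_m = ΣK·V²/2g = 0.5030 m
Total H_L = 13.07 + 0.5030 = 13.57 m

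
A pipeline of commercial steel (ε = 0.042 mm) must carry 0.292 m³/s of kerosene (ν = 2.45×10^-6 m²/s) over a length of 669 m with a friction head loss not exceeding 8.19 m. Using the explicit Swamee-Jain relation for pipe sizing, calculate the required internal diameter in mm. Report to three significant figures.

Swamee-Jain (Type III): D = 0.66·[ε^1.25·(LQ²/(gh_f))^4.75 + ν·Q^9.4·(L/(gh_f))^5.2]^0.04
LQ²/(gh_f) = 0.7100; L/(gh_f) = 8.327
Term 1 = ε^1.25·(…)^4.75 = 6.64×10^-7; Term 2 = ν·Q^9.4·(…)^5.2 = 1.41×10^-6
D = 0.66·(6.64×10^-7 + 1.41×10^-6)^0.04 = 0.3911 m = 391 mm
Check: V = 2.43 m/s, Re = 3.88×10^5, f = 0.01500, h_f = 7.73 m ≈ 8.19 m ✓

D ≈ 391 mm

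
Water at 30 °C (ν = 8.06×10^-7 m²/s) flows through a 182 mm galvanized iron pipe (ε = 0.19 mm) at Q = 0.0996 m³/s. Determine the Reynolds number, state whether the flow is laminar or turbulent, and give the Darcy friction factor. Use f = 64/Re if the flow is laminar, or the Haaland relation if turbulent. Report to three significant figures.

Re ≈ 8.64×10^5; turbulent; f ≈ 0.0202

V = 4Q/(πD²) = 3.828 m/s
Re = VD/ν = 3.828·0.182/8.06×10^-7 = 8.64×10^5
Re > 4000 → turbulent; ε/D = 0.00104
Haaland: f = 0.02018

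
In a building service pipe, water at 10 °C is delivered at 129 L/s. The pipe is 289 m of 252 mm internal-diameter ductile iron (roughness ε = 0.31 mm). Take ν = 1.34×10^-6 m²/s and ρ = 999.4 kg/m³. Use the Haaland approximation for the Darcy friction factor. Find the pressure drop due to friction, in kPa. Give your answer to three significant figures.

Δp ≈ 81.2 kPa

V = 4Q/(πD²) = 4·0.129/(π·0.252²) = 2.586 m/s
Re = VD/ν = 2.586·0.252/1.34×10^-6 = 4.86×10^5 → turbulent
ε/D = 0.31/252 = 0.00123
Haaland: f = 0.02117
h_f = f(L/D)V²/(2g) = 0.02117·(289/0.252)·2.586²/(2·9.81) = 8.278 m
Δp = ρg·h_f = 999.4·9.81·8.278 = 81.16 kPa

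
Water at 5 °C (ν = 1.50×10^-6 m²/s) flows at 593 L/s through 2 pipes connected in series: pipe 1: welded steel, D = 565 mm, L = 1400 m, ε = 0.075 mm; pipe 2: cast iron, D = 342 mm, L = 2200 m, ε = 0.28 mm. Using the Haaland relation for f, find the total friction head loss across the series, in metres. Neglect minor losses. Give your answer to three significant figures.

H ≈ 269 m

Pipe 1: V = 2.365 m/s, Re = 8.91×10^5, ε/D = 1.33×10^-4, f = 0.01390, h_1 = f(L/D)V²/2g = 9.819 m
Pipe 2: V = 6.455 m/s, Re = 1.47×10^6, ε/D = 8.19×10^-4, f = 0.01896, h_2 = f(L/D)V²/2g = 259.1 m
Series → Q common, losses add: H = Σh = 268.9 m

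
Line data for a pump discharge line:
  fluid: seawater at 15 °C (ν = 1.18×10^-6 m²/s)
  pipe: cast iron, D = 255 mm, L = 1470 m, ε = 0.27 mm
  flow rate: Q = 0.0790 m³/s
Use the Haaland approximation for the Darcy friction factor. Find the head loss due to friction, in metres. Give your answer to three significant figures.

V = 4Q/(πD²) = 4·0.0790/(π·0.255²) = 1.547 m/s
Re = VD/ν = 1.547·0.255/1.18×10^-6 = 3.34×10^5 → turbulent
ε/D = 0.27/255 = 0.00106
Haaland: f = 0.02069
h_f = f(L/D)V²/(2g) = 0.02069·(1470/0.255)·1.547²/(2·9.81) = 14.55 m

h_f ≈ 14.5 m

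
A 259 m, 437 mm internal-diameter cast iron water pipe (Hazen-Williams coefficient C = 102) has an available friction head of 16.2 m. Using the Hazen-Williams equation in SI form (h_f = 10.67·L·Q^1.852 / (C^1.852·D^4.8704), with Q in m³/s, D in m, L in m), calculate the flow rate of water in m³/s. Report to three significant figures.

Rearranging: Q = [h_f·C^1.852·D^4.8704 / (10.67·L)]^(1/1.852)
Q = [16.2·102^1.852·0.437^4.8704 / (10.67·259)]^0.540 = 0.7211 m³/s

Q ≈ 0.721 m³/s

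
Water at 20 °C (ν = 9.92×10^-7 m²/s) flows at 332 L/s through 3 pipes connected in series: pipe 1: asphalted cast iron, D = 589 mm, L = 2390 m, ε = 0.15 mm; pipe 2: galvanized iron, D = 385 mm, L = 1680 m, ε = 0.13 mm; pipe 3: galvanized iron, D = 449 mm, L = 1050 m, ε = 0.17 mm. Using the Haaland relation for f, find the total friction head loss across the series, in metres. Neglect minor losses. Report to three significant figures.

Pipe 1: V = 1.218 m/s, Re = 7.23×10^5, ε/D = 2.55×10^-4, f = 0.01541, h_1 = f(L/D)V²/2g = 4.733 m
Pipe 2: V = 2.852 m/s, Re = 1.11×10^6, ε/D = 3.38×10^-4, f = 0.01588, h_2 = f(L/D)V²/2g = 28.73 m
Pipe 3: V = 2.097 m/s, Re = 9.49×10^5, ε/D = 3.79×10^-4, f = 0.01630, h_3 = f(L/D)V²/2g = 8.542 m
Series → Q common, losses add: H = Σh = 42.00 m

H ≈ 42.0 m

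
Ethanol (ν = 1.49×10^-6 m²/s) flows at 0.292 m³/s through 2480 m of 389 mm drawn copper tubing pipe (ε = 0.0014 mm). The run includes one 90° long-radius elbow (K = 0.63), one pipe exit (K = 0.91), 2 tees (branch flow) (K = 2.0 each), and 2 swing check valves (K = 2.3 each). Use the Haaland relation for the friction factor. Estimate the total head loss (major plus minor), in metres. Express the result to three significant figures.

H_L ≈ 27.7 m

V = 4Q/(πD²) = 2.457 m/s; V²/2g = 0.3077 m
Re = 6.41×10^5, ε/D = 3.60×10^-6 → f = 0.01255 (Haaland)
Major: h_f = f(L/D)·V²/2g = 0.01255·6375·0.3077 = 24.61 m
Minor: ΣK = 10.1; h_m = ΣK·V²/2g = 3.120 m
Total H_L = 24.61 + 3.120 = 27.73 m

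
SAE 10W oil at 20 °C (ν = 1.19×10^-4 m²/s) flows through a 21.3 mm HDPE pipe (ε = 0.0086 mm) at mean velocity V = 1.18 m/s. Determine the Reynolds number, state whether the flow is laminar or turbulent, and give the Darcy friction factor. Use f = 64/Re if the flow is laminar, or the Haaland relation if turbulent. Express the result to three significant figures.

Re = VD/ν = 1.180·0.0213/1.19×10^-4 = 211
Re < 2300 → laminar → f = 64/Re = 0.3030

Re ≈ 211; laminar; f = 64/Re ≈ 0.303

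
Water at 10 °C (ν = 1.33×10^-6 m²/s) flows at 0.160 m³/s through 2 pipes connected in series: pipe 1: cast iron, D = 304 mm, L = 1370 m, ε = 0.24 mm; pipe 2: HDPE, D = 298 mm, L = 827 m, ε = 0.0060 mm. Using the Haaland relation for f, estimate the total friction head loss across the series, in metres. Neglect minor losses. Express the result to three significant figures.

H ≈ 31.3 m

Pipe 1: V = 2.204 m/s, Re = 5.04×10^5, ε/D = 7.89×10^-4, f = 0.01920, h_1 = f(L/D)V²/2g = 21.43 m
Pipe 2: V = 2.294 m/s, Re = 5.14×10^5, ε/D = 2.01×10^-5, f = 0.01324, h_2 = f(L/D)V²/2g = 9.856 m
Series → Q common, losses add: H = Σh = 31.29 m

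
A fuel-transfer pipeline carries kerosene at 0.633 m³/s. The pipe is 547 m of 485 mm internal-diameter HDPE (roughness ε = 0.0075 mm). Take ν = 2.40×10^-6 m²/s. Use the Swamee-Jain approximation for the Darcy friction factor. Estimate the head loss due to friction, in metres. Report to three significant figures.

V = 4Q/(πD²) = 4·0.633/(π·0.485²) = 3.426 m/s
Re = VD/ν = 3.426·0.485/2.40×10^-6 = 6.92×10^5 → turbulent
ε/D = 0.0075/485 = 1.55×10^-5
Swamee-Jain: f = 0.01266
h_f = f(L/D)V²/(2g) = 0.01266·(547/0.485)·3.426²/(2·9.81) = 8.544 m

h_f ≈ 8.54 m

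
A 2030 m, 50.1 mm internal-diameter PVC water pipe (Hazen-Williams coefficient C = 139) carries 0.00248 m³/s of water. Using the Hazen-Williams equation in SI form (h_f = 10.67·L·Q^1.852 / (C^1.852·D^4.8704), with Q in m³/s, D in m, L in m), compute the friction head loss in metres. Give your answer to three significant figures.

h_f ≈ 74.8 m

h_f = 10.67·2030·0.00248^1.852 / (139^1.852·0.0501^4.8704) = 74.75 m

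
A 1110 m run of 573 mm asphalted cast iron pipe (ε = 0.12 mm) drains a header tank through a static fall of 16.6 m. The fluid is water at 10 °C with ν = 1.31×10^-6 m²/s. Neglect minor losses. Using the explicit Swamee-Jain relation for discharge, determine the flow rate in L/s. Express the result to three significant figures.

Q ≈ 878 L/s

Swamee-Jain (Type II): Q = -0.965·√(gD⁵h_f/L)·ln[ε/(3.7D) + √(3.17ν²L/(gD³h_f))]
√(gD⁵h_f/L) = √(9.81·0.573⁵·16.6/1110) = 0.09519
ε/(3.7D) = 5.66×10^-5; √(3.17ν²L/(gD³h_f)) = 1.40×10^-5
Q = -0.965·0.09519·ln(7.064×10^-5) = 0.8780 m³/s
Check: V = 3.40 m/s, Re = 1.49×10^6, f = 0.01459, h_f = 16.7 m ≈ 16.6 m ✓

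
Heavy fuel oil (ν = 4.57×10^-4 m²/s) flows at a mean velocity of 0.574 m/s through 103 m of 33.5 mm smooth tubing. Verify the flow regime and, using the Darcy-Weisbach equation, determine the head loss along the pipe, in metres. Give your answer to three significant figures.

Re = VD/ν = 0.574·0.03350/4.57×10^-4 = 42.1 → laminar (Re < 2300)
f = 64/Re = 1.521
h_f = f(L/D)V²/(2g) = 1.521·(103/0.03350)·0.574²/(2·9.81) = 78.53 m

h_f ≈ 78.5 m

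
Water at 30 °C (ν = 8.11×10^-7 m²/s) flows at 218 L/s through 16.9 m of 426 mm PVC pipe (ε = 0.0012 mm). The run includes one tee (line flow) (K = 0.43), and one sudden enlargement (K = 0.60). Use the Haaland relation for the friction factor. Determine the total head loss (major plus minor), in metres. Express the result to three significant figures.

V = 4Q/(πD²) = 1.529 m/s; V²/2g = 0.1192 m
Re = 8.03×10^5, ε/D = 2.82×10^-6 → f = 0.01206 (Haaland)
Major: h_f = f(L/D)·V²/2g = 0.01206·39.67·0.1192 = 0.05707 m
Minor: ΣK = 1.03; h_m = ΣK·V²/2g = 0.1228 m
Total H_L = 0.05707 + 0.1228 = 0.1799 m

H_L ≈ 0.180 m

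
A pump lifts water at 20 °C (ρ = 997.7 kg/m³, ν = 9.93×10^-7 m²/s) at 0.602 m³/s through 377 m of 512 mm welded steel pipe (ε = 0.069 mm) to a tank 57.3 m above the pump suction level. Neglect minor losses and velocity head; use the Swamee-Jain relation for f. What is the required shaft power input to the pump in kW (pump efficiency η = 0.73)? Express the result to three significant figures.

P_shaft ≈ 498 kW

V = 4Q/(πD²) = 2.924 m/s; Re = 1.51×10^6; ε/D = 1.35×10^-4; f = 0.01363
h_f = f(L/D)V²/2g = 4.374 m
Total head H = z + h_f = 57.3 + 4.374 = 61.67 m
P_hyd = ρgQH = 997.7·9.81·0.602·61.67 = 363.4 kW
P_shaft = P_hyd/η = 363.4/0.73 = 497.8 kW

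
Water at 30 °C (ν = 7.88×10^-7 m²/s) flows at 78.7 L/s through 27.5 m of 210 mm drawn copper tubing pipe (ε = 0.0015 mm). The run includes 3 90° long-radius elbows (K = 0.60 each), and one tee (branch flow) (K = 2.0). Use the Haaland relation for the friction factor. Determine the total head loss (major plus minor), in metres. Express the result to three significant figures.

V = 4Q/(πD²) = 2.272 m/s; V²/2g = 0.2631 m
Re = 6.06×10^5, ε/D = 7.14×10^-6 → f = 0.01272 (Haaland)
Major: h_f = f(L/D)·V²/2g = 0.01272·131.0·0.2631 = 0.4382 m
Minor: ΣK = 3.80; h_m = ΣK·V²/2g = 0.9999 m
Total H_L = 0.4382 + 0.9999 = 1.438 m

H_L ≈ 1.44 m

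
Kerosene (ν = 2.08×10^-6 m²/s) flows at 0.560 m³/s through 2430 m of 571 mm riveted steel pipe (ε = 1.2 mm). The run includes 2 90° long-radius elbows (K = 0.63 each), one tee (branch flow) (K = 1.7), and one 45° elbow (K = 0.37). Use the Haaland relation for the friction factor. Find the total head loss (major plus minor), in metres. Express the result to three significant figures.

V = 4Q/(πD²) = 2.187 m/s; V²/2g = 0.2438 m
Re = 6.00×10^5, ε/D = 0.00210 → f = 0.02404 (Haaland)
Major: h_f = f(L/D)·V²/2g = 0.02404·4256·0.2438 = 24.94 m
Minor: ΣK = 3.33; h_m = ΣK·V²/2g = 0.8117 m
Total H_L = 24.94 + 0.8117 = 25.75 m

H_L ≈ 25.7 m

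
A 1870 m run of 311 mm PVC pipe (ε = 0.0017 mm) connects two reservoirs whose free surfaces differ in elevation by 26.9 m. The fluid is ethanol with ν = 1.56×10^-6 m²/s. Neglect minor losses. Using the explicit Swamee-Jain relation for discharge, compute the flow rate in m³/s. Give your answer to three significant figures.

Swamee-Jain (Type II): Q = -0.965·√(gD⁵h_f/L)·ln[ε/(3.7D) + √(3.17ν²L/(gD³h_f))]
√(gD⁵h_f/L) = √(9.81·0.311⁵·26.9/1870) = 0.02026
ε/(3.7D) = 1.48×10^-6; √(3.17ν²L/(gD³h_f)) = 4.26×10^-5
Q = -0.965·0.02026·ln(4.411×10^-5) = 0.1961 m³/s
Check: V = 2.58 m/s, Re = 5.15×10^5, f = 0.01311, h_f = 26.8 m ≈ 26.9 m ✓

Q ≈ 0.196 m³/s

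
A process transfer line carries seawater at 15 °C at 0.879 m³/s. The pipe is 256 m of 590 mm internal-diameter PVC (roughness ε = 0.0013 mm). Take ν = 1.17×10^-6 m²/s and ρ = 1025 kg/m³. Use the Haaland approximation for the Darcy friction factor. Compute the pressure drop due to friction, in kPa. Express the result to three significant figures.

Δp ≈ 24.7 kPa

V = 4Q/(πD²) = 4·0.879/(π·0.590²) = 3.215 m/s
Re = VD/ν = 3.215·0.590/1.17×10^-6 = 1.62×10^6 → turbulent
ε/D = 0.0013/590 = 2.20×10^-6
Haaland: f = 0.01075
h_f = f(L/D)V²/(2g) = 0.01075·(256/0.590)·3.215²/(2·9.81) = 2.457 m
Δp = ρg·h_f = 1025·9.81·2.457 = 24.71 kPa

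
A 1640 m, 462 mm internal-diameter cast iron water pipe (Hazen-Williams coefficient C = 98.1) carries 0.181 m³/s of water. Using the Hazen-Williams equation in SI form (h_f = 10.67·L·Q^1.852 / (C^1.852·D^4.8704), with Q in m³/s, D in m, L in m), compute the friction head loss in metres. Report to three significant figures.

h_f = 10.67·1640·0.181^1.852 / (98.1^1.852·0.462^4.8704) = 6.501 m

h_f ≈ 6.50 m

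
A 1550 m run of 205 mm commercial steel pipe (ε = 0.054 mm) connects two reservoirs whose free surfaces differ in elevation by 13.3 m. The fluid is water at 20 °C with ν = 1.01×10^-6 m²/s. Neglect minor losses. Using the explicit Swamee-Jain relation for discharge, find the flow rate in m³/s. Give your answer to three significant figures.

Q ≈ 0.0474 m³/s

Swamee-Jain (Type II): Q = -0.965·√(gD⁵h_f/L)·ln[ε/(3.7D) + √(3.17ν²L/(gD³h_f))]
√(gD⁵h_f/L) = √(9.81·0.205⁵·13.3/1550) = 0.005521
ε/(3.7D) = 7.12×10^-5; √(3.17ν²L/(gD³h_f)) = 6.68×10^-5
Q = -0.965·0.005521·ln(1.380×10^-4) = 0.04735 m³/s
Check: V = 1.43 m/s, Re = 2.91×10^5, f = 0.01685, h_f = 13.4 m ≈ 13.3 m ✓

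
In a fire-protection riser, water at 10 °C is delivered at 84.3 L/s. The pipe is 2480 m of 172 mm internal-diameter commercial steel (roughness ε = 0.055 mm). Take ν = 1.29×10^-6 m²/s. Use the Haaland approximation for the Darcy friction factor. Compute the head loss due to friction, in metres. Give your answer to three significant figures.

h_f ≈ 158 m

V = 4Q/(πD²) = 4·0.0843/(π·0.172²) = 3.628 m/s
Re = VD/ν = 3.628·0.172/1.29×10^-6 = 4.84×10^5 → turbulent
ε/D = 0.055/172 = 3.20×10^-4
Haaland: f = 0.01635
h_f = f(L/D)V²/(2g) = 0.01635·(2480/0.172)·3.628²/(2·9.81) = 158.1 m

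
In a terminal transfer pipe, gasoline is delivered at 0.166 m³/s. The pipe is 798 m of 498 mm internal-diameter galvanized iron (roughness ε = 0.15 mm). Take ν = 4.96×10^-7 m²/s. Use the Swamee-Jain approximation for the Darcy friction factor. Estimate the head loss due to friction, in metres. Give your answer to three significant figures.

V = 4Q/(πD²) = 4·0.166/(π·0.498²) = 0.8522 m/s
Re = VD/ν = 0.8522·0.498/4.96×10^-7 = 8.56×10^5 → turbulent
ε/D = 0.15/498 = 3.01×10^-4
Swamee-Jain: f = 0.01588
h_f = f(L/D)V²/(2g) = 0.01588·(798/0.498)·0.8522²/(2·9.81) = 0.9420 m

h_f ≈ 0.942 m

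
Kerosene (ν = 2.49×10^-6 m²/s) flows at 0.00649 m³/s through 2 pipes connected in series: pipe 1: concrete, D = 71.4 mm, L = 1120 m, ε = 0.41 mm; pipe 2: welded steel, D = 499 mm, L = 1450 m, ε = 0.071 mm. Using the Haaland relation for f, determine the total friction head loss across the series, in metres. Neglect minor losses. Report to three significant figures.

H ≈ 70.1 m

Pipe 1: V = 1.621 m/s, Re = 4.65×10^4, ε/D = 0.00574, f = 0.03338, h_1 = f(L/D)V²/2g = 70.12 m
Pipe 2: V = 0.03319 m/s, Re = 6650, ε/D = 1.42×10^-4, f = 0.03478, h_2 = f(L/D)V²/2g = 0.005674 m
Series → Q common, losses add: H = Σh = 70.12 m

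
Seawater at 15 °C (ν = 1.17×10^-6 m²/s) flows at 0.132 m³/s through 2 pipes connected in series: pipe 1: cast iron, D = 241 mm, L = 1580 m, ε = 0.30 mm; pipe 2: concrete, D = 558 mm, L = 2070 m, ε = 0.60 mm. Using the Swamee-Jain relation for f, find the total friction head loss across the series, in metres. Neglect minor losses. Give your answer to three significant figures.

H ≈ 60.7 m

Pipe 1: V = 2.894 m/s, Re = 5.96×10^5, ε/D = 0.00124, f = 0.02127, h_1 = f(L/D)V²/2g = 59.51 m
Pipe 2: V = 0.5398 m/s, Re = 2.57×10^5, ε/D = 0.00108, f = 0.02120, h_2 = f(L/D)V²/2g = 1.168 m
Series → Q common, losses add: H = Σh = 60.68 m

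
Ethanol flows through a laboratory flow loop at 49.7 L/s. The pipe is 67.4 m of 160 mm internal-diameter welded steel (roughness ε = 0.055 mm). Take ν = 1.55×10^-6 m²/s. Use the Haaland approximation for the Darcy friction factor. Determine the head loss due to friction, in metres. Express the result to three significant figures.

h_f ≈ 2.28 m

V = 4Q/(πD²) = 4·0.0497/(π·0.160²) = 2.472 m/s
Re = VD/ν = 2.472·0.160/1.55×10^-6 = 2.55×10^5 → turbulent
ε/D = 0.055/160 = 3.44×10^-4
Haaland: f = 0.01735
h_f = f(L/D)V²/(2g) = 0.01735·(67.4/0.160)·2.472²/(2·9.81) = 2.276 m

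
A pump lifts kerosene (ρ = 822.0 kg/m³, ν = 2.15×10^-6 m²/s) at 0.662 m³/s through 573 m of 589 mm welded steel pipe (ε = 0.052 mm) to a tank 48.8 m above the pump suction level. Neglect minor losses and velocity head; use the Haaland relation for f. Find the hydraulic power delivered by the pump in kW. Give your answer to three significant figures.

P_hyd ≈ 282 kW

V = 4Q/(πD²) = 2.430 m/s; Re = 6.66×10^5; ε/D = 8.83×10^-5; f = 0.01368
h_f = f(L/D)V²/2g = 4.003 m
Total head H = z + h_f = 48.8 + 4.003 = 52.80 m
P_hyd = ρgQH = 822.0·9.81·0.662·52.80 = 281.9 kW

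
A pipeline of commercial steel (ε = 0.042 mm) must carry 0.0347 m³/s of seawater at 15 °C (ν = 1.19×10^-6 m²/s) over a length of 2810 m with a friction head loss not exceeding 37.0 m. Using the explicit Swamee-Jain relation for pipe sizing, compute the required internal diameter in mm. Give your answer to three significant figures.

D ≈ 169 mm

Swamee-Jain (Type III): D = 0.66·[ε^1.25·(LQ²/(gh_f))^4.75 + ν·Q^9.4·(L/(gh_f))^5.2]^0.04
LQ²/(gh_f) = 0.009322; L/(gh_f) = 7.742
Term 1 = ε^1.25·(…)^4.75 = 7.66×10^-16; Term 2 = ν·Q^9.4·(…)^5.2 = 9.48×10^-16
D = 0.66·(7.66×10^-16 + 9.48×10^-16)^0.04 = 0.1694 m = 169 mm
Check: V = 1.54 m/s, Re = 2.19×10^5, f = 0.01727, h_f = 34.6 m ≈ 37.0 m ✓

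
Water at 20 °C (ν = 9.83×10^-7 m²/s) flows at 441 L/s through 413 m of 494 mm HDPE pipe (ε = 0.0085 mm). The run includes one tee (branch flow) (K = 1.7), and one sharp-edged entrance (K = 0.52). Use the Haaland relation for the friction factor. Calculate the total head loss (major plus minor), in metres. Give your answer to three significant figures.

V = 4Q/(πD²) = 2.301 m/s; V²/2g = 0.2698 m
Re = 1.16×10^6, ε/D = 1.72×10^-5 → f = 0.01166 (Haaland)
Major: h_f = f(L/D)·V²/2g = 0.01166·836.0·0.2698 = 2.631 m
Minor: ΣK = 2.22; h_m = ΣK·V²/2g = 0.5990 m
Total H_L = 2.631 + 0.5990 = 3.230 m

H_L ≈ 3.23 m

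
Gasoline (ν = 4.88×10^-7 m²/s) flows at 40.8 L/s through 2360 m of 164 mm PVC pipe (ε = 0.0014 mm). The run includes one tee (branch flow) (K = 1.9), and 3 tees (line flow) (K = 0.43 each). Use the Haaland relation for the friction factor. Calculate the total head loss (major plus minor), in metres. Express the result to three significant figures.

H_L ≈ 35.1 m

V = 4Q/(πD²) = 1.931 m/s; V²/2g = 0.1901 m
Re = 6.49×10^5, ε/D = 8.54×10^-6 → f = 0.01259 (Haaland)
Major: h_f = f(L/D)·V²/2g = 0.01259·14390·0.1901 = 34.45 m
Minor: ΣK = 3.19; h_m = ΣK·V²/2g = 0.6065 m
Total H_L = 34.45 + 0.6065 = 35.05 m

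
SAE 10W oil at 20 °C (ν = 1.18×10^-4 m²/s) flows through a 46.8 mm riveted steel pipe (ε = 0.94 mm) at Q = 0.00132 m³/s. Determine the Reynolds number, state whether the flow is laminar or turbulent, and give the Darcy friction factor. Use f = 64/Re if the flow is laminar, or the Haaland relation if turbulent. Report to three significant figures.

V = 4Q/(πD²) = 0.7673 m/s
Re = VD/ν = 0.7673·0.0468/1.18×10^-4 = 304
Re < 2300 → laminar → f = 64/Re = 0.2103

Re ≈ 304; laminar; f = 64/Re ≈ 0.210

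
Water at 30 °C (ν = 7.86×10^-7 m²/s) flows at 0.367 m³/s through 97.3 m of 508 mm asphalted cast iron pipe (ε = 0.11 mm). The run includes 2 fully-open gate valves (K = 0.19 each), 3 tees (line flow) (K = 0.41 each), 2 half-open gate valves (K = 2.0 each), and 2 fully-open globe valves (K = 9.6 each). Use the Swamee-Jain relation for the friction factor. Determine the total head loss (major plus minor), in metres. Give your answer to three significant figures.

H_L ≈ 4.62 m

V = 4Q/(πD²) = 1.811 m/s; V²/2g = 0.1671 m
Re = 1.17×10^6, ε/D = 2.17×10^-4 → f = 0.01483 (Swamee-Jain)
Major: h_f = f(L/D)·V²/2g = 0.01483·191.5·0.1671 = 0.4746 m
Minor: ΣK = 24.8; h_m = ΣK·V²/2g = 4.146 m
Total H_L = 0.4746 + 4.146 = 4.621 m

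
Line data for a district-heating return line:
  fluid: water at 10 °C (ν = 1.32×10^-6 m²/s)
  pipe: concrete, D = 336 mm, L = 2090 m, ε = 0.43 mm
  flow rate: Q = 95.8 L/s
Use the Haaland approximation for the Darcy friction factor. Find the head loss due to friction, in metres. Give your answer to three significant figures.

V = 4Q/(πD²) = 4·0.0958/(π·0.336²) = 1.080 m/s
Re = VD/ν = 1.080·0.336/1.32×10^-6 = 2.75×10^5 → turbulent
ε/D = 0.43/336 = 0.00128
Haaland: f = 0.02169
h_f = f(L/D)V²/(2g) = 0.02169·(2090/0.336)·1.080²/(2·9.81) = 8.028 m

h_f ≈ 8.03 m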